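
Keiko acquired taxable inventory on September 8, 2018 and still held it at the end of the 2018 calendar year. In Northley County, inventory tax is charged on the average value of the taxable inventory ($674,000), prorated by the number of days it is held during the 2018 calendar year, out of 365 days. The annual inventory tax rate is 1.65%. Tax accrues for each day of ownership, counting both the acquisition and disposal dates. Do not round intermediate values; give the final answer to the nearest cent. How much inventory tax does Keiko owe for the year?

$3,503.88

Days held (September 8 – December 31, 2018): 115 out of 365
Tax = $674,000 × 1.65% × 115/365 = $3,503.8767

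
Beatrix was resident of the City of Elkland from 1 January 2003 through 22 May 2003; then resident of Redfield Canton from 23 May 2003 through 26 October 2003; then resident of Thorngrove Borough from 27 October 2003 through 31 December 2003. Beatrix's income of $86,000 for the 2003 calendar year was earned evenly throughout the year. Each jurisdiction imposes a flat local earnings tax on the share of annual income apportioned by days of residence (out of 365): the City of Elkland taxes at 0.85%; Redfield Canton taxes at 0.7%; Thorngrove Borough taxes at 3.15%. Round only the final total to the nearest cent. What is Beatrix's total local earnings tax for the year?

$1,033.18

The City of Elkland, 1 January – 22 May 2003: 142 days → $86,000 × 0.85% × 142/365 = $284.3890
Redfield Canton, 23 May – 26 October 2003: 157 days → $86,000 × 0.7% × 157/365 = $258.9425
Thorngrove Borough, 27 October – 31 December 2003: 66 days → $86,000 × 3.15% × 66/365 = $489.8466
Total = $1,033.1781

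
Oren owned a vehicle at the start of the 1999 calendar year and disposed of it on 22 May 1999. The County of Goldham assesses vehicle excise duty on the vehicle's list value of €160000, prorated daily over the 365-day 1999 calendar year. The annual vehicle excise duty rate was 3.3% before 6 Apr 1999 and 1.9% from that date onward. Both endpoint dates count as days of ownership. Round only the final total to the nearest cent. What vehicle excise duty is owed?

€1765.70

1 Jan – 5 Apr 1999: 95 days at 3.3% → €160000 × 3.3% × 95/365 = €1374.2466
6 Apr – 22 May 1999: 47 days at 1.9% → €160000 × 1.9% × 47/365 = €391.4521
Total = €1765.6986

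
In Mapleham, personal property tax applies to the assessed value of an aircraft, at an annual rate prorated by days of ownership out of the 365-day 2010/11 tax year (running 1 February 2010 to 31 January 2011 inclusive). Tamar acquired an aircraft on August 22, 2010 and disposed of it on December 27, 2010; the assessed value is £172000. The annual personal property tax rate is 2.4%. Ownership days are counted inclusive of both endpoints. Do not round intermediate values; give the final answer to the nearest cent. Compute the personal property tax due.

£1447.63

Days held (August 22 – December 27, 2010): 128 out of 365
Tax = £172000 × 2.4% × 128/365 = £1447.6274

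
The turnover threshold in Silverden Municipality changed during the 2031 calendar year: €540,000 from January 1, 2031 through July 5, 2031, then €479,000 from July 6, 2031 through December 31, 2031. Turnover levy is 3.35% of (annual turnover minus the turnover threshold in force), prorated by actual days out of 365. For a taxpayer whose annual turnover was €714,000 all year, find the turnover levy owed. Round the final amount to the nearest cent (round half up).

€6,831.15

January 1 – July 5, 2031: 186 days, exemption €540,000 → (€714,000 − €540,000) × 3.35% × 186/365 = €2,970.3945
July 6 – December 31, 2031: 179 days, exemption €479,000 → (€714,000 − €479,000) × 3.35% × 179/365 = €3,860.7603
Total = €6,831.1548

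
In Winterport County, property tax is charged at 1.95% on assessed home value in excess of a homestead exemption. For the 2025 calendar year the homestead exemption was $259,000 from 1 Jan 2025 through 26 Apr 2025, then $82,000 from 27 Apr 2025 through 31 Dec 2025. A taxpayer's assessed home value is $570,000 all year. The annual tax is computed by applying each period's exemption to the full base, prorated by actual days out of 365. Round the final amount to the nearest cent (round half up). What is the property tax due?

$8,419.08

1 Jan – 26 Apr 2025: 116 days, exemption $259,000 → ($570,000 − $259,000) × 1.95% × 116/365 = $1,927.3479
27 Apr – 31 Dec 2025: 249 days, exemption $82,000 → ($570,000 − $82,000) × 1.95% × 249/365 = $6,491.7370
Total = $8,419.0849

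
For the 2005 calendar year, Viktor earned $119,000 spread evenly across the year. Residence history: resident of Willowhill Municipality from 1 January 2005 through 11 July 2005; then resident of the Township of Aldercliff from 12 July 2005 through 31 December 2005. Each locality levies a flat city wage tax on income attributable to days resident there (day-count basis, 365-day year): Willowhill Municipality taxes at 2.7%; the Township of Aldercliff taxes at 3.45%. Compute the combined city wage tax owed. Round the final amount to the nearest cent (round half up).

$3,636.02

Willowhill Municipality, 1 January – 11 July 2005: 192 days → $119,000 × 2.7% × 192/365 = $1,690.1260
The Township of Aldercliff, 12 July – 31 December 2005: 173 days → $119,000 × 3.45% × 173/365 = $1,945.8945
Total = $3,636.0205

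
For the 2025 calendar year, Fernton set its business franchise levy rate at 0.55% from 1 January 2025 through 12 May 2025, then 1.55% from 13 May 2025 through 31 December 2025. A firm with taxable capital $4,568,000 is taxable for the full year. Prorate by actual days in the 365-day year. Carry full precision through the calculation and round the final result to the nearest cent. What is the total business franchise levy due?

1 January – 12 May 2025: 132 days at 0.55% → $4,568,000 × 0.55% × 132/365 = $9,085.9397
13 May – 31 December 2025: 233 days at 1.55% → $4,568,000 × 1.55% × 233/365 = $45,198.1699
Total = $54,284.1096

$54,284.11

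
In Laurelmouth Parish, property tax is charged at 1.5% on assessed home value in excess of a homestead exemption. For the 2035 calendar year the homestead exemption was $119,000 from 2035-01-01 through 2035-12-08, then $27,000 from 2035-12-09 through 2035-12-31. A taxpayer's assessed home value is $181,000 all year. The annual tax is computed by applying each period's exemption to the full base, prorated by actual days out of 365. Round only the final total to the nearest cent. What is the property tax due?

2035-01-01 to 2035-12-08: 342 days, exemption $119,000 → ($181,000 − $119,000) × 1.5% × 342/365 = $871.3973
2035-12-09 to 2035-12-31: 23 days, exemption $27,000 → ($181,000 − $27,000) × 1.5% × 23/365 = $145.5616
Total = $1,016.9589

$1,016.96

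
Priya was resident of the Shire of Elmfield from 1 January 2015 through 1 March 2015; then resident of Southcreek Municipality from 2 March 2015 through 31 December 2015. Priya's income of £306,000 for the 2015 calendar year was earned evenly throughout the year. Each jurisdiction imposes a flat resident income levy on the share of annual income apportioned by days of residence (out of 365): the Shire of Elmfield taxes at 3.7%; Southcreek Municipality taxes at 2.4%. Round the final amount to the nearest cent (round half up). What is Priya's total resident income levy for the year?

The Shire of Elmfield, 1 January – 1 March 2015: 60 days → £306,000 × 3.7% × 60/365 = £1,861.1507
Southcreek Municipality, 2 March – 31 December 2015: 305 days → £306,000 × 2.4% × 305/365 = £6,136.7671
Total = £7,997.9178

£7,997.92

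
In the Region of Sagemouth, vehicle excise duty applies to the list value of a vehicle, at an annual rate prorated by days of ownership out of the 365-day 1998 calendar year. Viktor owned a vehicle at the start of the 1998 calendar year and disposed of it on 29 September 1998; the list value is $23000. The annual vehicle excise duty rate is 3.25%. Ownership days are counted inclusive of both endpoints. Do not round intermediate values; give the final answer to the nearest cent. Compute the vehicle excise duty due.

Days held (1 January – 29 September 1998): 272 out of 365
Tax = $23000 × 3.25% × 272/365 = $557.0411

$557.04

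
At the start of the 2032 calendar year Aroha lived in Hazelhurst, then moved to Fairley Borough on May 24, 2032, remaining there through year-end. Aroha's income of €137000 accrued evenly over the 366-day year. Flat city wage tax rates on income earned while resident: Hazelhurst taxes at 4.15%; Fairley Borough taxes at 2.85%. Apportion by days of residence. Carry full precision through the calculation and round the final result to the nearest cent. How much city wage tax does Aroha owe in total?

€4605.22

Hazelhurst, January 1 – May 23, 2032: 144 days → €137000 × 4.15% × 144/366 = €2236.9180
Fairley Borough, May 24 – December 31, 2032: 222 days → €137000 × 2.85% × 222/366 = €2368.3033
Total = €4605.2213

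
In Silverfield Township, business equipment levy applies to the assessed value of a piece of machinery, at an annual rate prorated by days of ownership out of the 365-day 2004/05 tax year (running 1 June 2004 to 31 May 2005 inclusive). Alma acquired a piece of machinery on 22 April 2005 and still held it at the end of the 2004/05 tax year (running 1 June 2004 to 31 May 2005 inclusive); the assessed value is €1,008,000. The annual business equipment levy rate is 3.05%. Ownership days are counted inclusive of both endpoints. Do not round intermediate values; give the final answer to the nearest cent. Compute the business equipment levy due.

Days held (22 April – 31 May 2005): 40 out of 365
Tax = €1,008,000 × 3.05% × 40/365 = €3,369.2055

€3,369.21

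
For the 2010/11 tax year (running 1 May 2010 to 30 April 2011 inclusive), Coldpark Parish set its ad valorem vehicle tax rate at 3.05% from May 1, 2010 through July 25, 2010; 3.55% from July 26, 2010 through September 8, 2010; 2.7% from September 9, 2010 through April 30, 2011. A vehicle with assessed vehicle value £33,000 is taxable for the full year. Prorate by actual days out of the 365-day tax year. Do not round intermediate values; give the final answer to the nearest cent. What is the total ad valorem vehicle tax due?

£952.80

May 1 – July 25, 2010: 86 days at 3.05% → £33,000 × 3.05% × 86/365 = £237.1479
July 26 – September 8, 2010: 45 days at 3.55% → £33,000 × 3.55% × 45/365 = £144.4315
September 9, 2010 – April 30, 2011: 234 days at 2.7% → £33,000 × 2.7% × 234/365 = £571.2164
Total = £952.7959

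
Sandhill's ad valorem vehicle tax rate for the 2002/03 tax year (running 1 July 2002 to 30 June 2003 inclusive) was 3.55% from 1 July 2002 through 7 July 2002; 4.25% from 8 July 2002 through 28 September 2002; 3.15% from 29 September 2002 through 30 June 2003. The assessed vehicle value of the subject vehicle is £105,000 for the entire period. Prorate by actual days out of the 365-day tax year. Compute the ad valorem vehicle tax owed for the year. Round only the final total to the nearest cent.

£3,578.20

1 July – 7 July 2002: 7 days at 3.55% → £105,000 × 3.55% × 7/365 = £71.4863
8 July – 28 September 2002: 83 days at 4.25% → £105,000 × 4.25% × 83/365 = £1,014.7603
29 September 2002 – 30 June 2003: 275 days at 3.15% → £105,000 × 3.15% × 275/365 = £2,491.9521
Total = £3,578.1986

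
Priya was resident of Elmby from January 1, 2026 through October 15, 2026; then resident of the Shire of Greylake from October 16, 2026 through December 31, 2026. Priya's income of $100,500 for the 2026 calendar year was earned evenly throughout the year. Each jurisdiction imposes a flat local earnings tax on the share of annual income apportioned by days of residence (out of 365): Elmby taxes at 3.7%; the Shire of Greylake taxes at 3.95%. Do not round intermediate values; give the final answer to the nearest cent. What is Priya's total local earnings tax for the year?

$3,771.50

Elmby, January 1 – October 15, 2026: 288 days → $100,500 × 3.7% × 288/365 = $2,934.0493
The Shire of Greylake, October 16 – December 31, 2026: 77 days → $100,500 × 3.95% × 77/365 = $837.4541
Total = $3,771.5034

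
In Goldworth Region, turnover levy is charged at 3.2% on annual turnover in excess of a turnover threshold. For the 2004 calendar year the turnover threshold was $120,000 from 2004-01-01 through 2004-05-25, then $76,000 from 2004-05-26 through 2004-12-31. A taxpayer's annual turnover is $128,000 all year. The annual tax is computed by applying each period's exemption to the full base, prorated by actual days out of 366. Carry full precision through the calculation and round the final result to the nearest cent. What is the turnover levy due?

2004-01-01 to 2004-05-25: 146 days, exemption $120,000 → ($128,000 − $120,000) × 3.2% × 146/366 = $102.1202
2004-05-26 to 2004-12-31: 220 days, exemption $76,000 → ($128,000 − $76,000) × 3.2% × 220/366 = $1,000.2186
Total = $1,102.3388

$1,102.34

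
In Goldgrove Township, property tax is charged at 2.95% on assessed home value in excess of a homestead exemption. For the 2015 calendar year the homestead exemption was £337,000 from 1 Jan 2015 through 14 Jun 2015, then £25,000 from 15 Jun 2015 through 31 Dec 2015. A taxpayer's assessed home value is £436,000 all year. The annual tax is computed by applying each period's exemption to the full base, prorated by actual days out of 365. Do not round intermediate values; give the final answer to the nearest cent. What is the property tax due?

£7,963.79

1 Jan – 14 Jun 2015: 165 days, exemption £337,000 → (£436,000 − £337,000) × 2.95% × 165/365 = £1,320.2260
15 Jun – 31 Dec 2015: 200 days, exemption £25,000 → (£436,000 − £25,000) × 2.95% × 200/365 = £6,643.5616
Total = £7,963.7877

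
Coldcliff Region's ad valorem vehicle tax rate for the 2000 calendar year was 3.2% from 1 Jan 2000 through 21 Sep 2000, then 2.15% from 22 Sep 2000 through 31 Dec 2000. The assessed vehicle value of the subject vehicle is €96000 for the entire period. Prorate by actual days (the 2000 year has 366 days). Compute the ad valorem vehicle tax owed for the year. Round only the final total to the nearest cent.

1 Jan – 21 Sep 2000: 265 days at 3.2% → €96000 × 3.2% × 265/366 = €2224.2623
22 Sep – 31 Dec 2000: 101 days at 2.15% → €96000 × 2.15% × 101/366 = €569.5738
Total = €2793.8361

€2793.84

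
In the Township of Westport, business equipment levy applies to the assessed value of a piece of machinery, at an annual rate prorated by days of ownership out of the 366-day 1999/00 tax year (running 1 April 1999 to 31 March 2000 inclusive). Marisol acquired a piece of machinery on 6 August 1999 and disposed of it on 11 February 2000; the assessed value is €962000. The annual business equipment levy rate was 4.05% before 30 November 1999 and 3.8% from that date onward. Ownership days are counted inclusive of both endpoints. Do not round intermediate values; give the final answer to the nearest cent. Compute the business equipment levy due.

€19739.40

6 August – 29 November 1999: 116 days at 4.05% → €962000 × 4.05% × 116/366 = €12348.2951
30 November 1999 – 11 February 2000: 74 days at 3.8% → €962000 × 3.8% × 74/366 = €7391.1038
Total = €19739.3989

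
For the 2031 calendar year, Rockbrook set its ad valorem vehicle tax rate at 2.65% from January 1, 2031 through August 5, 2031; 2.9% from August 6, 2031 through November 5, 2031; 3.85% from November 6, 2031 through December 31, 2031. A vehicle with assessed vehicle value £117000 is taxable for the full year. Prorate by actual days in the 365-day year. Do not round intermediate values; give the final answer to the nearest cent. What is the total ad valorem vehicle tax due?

January 1 – August 5, 2031: 217 days at 2.65% → £117000 × 2.65% × 217/365 = £1843.3110
August 6 – November 5, 2031: 92 days at 2.9% → £117000 × 2.9% × 92/365 = £855.2219
November 6 – December 31, 2031: 56 days at 3.85% → £117000 × 3.85% × 56/365 = £691.1014
Total = £3389.6342

£3389.63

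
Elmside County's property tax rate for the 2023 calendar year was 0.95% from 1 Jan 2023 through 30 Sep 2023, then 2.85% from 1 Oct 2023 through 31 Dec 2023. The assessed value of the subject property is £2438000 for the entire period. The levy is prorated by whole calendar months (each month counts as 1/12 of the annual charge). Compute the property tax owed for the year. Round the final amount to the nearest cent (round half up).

1 Jan – 30 Sep 2023: 9 months at 0.95% → £2438000 × 0.95% × 9/12 = £17370.7500
1 Oct – 31 Dec 2023: 3 months at 2.85% → £2438000 × 2.85% × 3/12 = £17370.7500
Total = £34741.5000

£34741.50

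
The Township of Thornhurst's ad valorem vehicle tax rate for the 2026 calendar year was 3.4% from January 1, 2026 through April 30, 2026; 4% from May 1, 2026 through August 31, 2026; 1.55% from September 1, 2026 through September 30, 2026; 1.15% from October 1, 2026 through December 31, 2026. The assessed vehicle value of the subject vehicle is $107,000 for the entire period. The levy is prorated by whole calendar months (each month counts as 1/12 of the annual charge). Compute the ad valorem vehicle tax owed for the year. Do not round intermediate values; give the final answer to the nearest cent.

$3,085.17

January 1 – April 30, 2026: 4 months at 3.4% → $107,000 × 3.4% × 4/12 = $1,212.6667
May 1 – August 31, 2026: 4 months at 4% → $107,000 × 4% × 4/12 = $1,426.6667
September 1 – September 30, 2026: 1 month at 1.55% → $107,000 × 1.55% × 1/12 = $138.2083
October 1 – December 31, 2026: 3 months at 1.15% → $107,000 × 1.15% × 3/12 = $307.6250
Total = $3,085.1667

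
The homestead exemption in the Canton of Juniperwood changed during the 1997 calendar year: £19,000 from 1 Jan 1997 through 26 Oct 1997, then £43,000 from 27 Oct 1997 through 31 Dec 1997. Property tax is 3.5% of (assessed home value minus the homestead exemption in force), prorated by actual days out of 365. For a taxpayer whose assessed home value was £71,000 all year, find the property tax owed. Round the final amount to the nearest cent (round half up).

1 Jan – 26 Oct 1997: 299 days, exemption £19,000 → (£71,000 − £19,000) × 3.5% × 299/365 = £1,490.9041
27 Oct – 31 Dec 1997: 66 days, exemption £43,000 → (£71,000 − £43,000) × 3.5% × 66/365 = £177.2055
Total = £1,668.1096

£1,668.11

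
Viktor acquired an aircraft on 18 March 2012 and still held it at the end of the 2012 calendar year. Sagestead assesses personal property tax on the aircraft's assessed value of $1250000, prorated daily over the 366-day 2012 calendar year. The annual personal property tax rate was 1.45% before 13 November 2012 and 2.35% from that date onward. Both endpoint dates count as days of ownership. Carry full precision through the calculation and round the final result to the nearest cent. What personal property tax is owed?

$15817.96

18 March – 12 November 2012: 240 days at 1.45% → $1250000 × 1.45% × 240/366 = $11885.2459
13 November – 31 December 2012: 49 days at 2.35% → $1250000 × 2.35% × 49/366 = $3932.7186
Total = $15817.9645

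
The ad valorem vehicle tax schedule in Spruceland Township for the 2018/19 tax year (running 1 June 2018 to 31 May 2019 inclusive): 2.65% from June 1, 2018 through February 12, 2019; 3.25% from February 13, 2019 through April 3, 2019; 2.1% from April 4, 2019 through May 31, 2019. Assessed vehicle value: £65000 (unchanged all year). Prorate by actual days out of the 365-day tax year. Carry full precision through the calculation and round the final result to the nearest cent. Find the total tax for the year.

£1719.12

June 1, 2018 – February 12, 2019: 257 days at 2.65% → £65000 × 2.65% × 257/365 = £1212.8288
February 13 – April 3, 2019: 50 days at 3.25% → £65000 × 3.25% × 50/365 = £289.3836
April 4 – May 31, 2019: 58 days at 2.1% → £65000 × 2.1% × 58/365 = £216.9041
Total = £1719.1164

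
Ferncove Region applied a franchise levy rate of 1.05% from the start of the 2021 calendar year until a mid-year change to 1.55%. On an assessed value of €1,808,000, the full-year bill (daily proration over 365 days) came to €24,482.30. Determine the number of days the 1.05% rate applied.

143 days

Let d = days at the first rate; then 365 − d days at the second rate.
€1,808,000 × [1.05%·d + 1.55%·(365−d)] / 365 = €24,482.30
Solving gives d = 143, so the new rate took effect on 24 May 2021.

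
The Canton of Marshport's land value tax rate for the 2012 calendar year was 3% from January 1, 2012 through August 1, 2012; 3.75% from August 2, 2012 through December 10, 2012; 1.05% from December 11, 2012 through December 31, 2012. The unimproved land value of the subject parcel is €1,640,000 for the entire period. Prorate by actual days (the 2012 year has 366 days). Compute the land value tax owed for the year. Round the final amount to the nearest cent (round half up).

€51,767.54

January 1 – August 1, 2012: 214 days at 3% → €1,640,000 × 3% × 214/366 = €28,767.2131
August 2 – December 10, 2012: 131 days at 3.75% → €1,640,000 × 3.75% × 131/366 = €22,012.2951
December 11 – December 31, 2012: 21 days at 1.05% → €1,640,000 × 1.05% × 21/366 = €988.0328
Total = €51,767.5410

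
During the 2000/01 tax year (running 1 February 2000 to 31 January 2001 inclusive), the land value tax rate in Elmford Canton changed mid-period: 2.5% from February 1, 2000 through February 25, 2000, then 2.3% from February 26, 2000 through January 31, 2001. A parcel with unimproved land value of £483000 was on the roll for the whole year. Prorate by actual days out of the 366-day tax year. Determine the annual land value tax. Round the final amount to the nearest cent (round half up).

February 1 – February 25, 2000: 25 days at 2.5% → £483000 × 2.5% × 25/366 = £824.7951
February 26, 2000 – January 31, 2001: 341 days at 2.3% → £483000 × 2.3% × 341/366 = £10350.1885
Total = £11174.9836

£11174.98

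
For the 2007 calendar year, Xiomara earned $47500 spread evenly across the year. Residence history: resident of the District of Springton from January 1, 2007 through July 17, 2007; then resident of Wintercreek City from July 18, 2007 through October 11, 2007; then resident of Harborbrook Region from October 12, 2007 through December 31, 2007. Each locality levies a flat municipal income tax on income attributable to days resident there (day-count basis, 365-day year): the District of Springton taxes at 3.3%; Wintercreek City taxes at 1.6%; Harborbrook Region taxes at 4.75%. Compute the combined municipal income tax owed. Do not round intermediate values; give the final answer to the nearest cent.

$1530.09

The District of Springton, January 1 – July 17, 2007: 198 days → $47500 × 3.3% × 198/365 = $850.3151
Wintercreek City, July 18 – October 11, 2007: 86 days → $47500 × 1.6% × 86/365 = $179.0685
Harborbrook Region, October 12 – December 31, 2007: 81 days → $47500 × 4.75% × 81/365 = $500.7021
Total = $1530.0856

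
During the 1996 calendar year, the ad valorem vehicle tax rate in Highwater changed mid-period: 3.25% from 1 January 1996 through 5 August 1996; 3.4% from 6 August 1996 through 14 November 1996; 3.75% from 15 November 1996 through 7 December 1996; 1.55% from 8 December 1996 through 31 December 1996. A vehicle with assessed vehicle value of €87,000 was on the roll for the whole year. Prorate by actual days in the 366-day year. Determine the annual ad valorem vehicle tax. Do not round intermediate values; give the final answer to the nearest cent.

€2,793.86

1 January – 5 August 1996: 218 days at 3.25% → €87,000 × 3.25% × 218/366 = €1,684.1393
6 August – 14 November 1996: 101 days at 3.4% → €87,000 × 3.4% × 101/366 = €816.2787
15 November – 7 December 1996: 23 days at 3.75% → €87,000 × 3.75% × 23/366 = €205.0205
8 December – 31 December 1996: 24 days at 1.55% → €87,000 × 1.55% × 24/366 = €88.4262
Total = €2,793.8648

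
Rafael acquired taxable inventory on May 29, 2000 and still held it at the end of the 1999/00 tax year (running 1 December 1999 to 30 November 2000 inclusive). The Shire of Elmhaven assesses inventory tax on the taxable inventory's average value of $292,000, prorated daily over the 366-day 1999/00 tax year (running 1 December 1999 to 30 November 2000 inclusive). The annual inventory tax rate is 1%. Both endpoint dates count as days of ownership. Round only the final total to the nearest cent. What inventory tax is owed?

Days held (May 29 – November 30, 2000): 186 out of 366
Tax = $292,000 × 1% × 186/366 = $1,483.9344

$1,483.93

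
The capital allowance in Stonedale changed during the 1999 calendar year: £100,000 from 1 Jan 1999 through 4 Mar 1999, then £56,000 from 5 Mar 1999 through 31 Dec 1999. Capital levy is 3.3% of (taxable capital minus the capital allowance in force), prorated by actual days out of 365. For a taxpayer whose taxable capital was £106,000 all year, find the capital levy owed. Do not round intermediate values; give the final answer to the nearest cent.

1 Jan – 4 Mar 1999: 63 days, exemption £100,000 → (£106,000 − £100,000) × 3.3% × 63/365 = £34.1753
5 Mar – 31 Dec 1999: 302 days, exemption £56,000 → (£106,000 − £56,000) × 3.3% × 302/365 = £1,365.2055
Total = £1,399.3808

£1,399.38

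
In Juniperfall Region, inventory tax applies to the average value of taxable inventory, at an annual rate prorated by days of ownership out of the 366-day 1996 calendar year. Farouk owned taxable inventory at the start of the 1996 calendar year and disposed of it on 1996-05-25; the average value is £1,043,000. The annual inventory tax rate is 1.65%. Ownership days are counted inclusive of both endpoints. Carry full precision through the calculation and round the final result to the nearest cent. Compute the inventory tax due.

£6,864.99

Days held (1996-01-01 to 1996-05-25): 146 out of 366
Tax = £1,043,000 × 1.65% × 146/366 = £6,864.9918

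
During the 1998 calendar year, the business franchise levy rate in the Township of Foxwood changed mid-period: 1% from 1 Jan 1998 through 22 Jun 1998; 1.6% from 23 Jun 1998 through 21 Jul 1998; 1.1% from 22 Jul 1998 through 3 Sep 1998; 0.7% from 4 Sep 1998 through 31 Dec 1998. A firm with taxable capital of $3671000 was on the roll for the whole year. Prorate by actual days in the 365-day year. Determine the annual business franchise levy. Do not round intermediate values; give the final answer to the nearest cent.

$35312.00

1 Jan – 22 Jun 1998: 173 days at 1% → $3671000 × 1% × 173/365 = $17399.5342
23 Jun – 21 Jul 1998: 29 days at 1.6% → $3671000 × 1.6% × 29/365 = $4666.6959
22 Jul – 3 Sep 1998: 44 days at 1.1% → $3671000 × 1.1% × 44/365 = $4867.8466
4 Sep – 31 Dec 1998: 119 days at 0.7% → $3671000 × 0.7% × 119/365 = $8377.9260
Total = $35312.0027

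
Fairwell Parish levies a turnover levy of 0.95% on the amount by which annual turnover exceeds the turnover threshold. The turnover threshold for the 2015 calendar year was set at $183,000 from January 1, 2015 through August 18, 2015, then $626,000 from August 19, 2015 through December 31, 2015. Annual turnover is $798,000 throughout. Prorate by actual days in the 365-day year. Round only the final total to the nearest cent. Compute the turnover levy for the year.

January 1 – August 18, 2015: 230 days, exemption $183,000 → ($798,000 − $183,000) × 0.95% × 230/365 = $3,681.5753
August 19 – December 31, 2015: 135 days, exemption $626,000 → ($798,000 − $626,000) × 0.95% × 135/365 = $604.3562
Total = $4,285.9315

$4,285.93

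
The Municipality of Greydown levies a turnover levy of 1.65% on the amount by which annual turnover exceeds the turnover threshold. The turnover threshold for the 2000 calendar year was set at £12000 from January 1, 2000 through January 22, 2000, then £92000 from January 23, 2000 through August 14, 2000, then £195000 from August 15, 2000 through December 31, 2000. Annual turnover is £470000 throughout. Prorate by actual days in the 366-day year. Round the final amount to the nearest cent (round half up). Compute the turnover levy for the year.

January 1 – January 22, 2000: 22 days, exemption £12000 → (£470000 − £12000) × 1.65% × 22/366 = £454.2459
January 23 – August 14, 2000: 205 days, exemption £92000 → (£470000 − £92000) × 1.65% × 205/366 = £3493.4016
August 15 – December 31, 2000: 139 days, exemption £195000 → (£470000 − £195000) × 1.65% × 139/366 = £1723.2582
Total = £5670.9057

£5670.91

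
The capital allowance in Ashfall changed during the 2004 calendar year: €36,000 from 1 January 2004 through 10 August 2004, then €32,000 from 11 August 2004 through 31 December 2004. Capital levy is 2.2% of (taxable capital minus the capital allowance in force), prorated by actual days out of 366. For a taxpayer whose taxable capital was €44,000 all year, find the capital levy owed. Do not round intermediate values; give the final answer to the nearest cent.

€210.38

1 January – 10 August 2004: 223 days, exemption €36,000 → (€44,000 − €36,000) × 2.2% × 223/366 = €107.2350
11 August – 31 December 2004: 143 days, exemption €32,000 → (€44,000 − €32,000) × 2.2% × 143/366 = €103.1475
Total = €210.3825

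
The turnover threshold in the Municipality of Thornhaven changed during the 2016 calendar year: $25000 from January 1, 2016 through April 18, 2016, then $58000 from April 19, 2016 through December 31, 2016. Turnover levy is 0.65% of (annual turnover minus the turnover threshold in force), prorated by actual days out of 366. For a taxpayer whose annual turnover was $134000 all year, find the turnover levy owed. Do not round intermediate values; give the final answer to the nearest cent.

$557.88

January 1 – April 18, 2016: 109 days, exemption $25000 → ($134000 − $25000) × 0.65% × 109/366 = $211.0014
April 19 – December 31, 2016: 257 days, exemption $58000 → ($134000 − $58000) × 0.65% × 257/366 = $346.8798
Total = $557.8811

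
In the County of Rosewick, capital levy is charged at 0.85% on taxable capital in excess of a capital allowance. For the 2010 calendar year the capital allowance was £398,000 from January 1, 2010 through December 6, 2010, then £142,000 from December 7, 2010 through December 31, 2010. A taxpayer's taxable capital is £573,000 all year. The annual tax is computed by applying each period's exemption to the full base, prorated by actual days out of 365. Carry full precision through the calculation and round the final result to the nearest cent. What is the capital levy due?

January 1 – December 6, 2010: 340 days, exemption £398,000 → (£573,000 − £398,000) × 0.85% × 340/365 = £1,385.6164
December 7 – December 31, 2010: 25 days, exemption £142,000 → (£573,000 − £142,000) × 0.85% × 25/365 = £250.9247
Total = £1,636.5411

£1,636.54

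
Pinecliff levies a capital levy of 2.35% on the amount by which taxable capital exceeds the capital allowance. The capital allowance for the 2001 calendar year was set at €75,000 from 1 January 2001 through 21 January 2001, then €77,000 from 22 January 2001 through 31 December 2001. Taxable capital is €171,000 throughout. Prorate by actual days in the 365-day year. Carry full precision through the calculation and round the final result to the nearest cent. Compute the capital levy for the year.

1 January – 21 January 2001: 21 days, exemption €75,000 → (€171,000 − €75,000) × 2.35% × 21/365 = €129.7973
22 January – 31 December 2001: 344 days, exemption €77,000 → (€171,000 − €77,000) × 2.35% × 344/365 = €2,081.9068
Total = €2,211.7041

€2,211.70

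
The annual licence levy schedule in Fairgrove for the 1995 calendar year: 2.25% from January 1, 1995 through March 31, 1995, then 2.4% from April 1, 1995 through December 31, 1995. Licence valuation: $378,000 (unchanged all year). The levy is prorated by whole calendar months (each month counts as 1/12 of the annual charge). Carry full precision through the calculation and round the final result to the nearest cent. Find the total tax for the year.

$8,930.25

January 1 – March 31, 1995: 3 months at 2.25% → $378,000 × 2.25% × 3/12 = $2,126.2500
April 1 – December 31, 1995: 9 months at 2.4% → $378,000 × 2.4% × 9/12 = $6,804.0000
Total = $8,930.2500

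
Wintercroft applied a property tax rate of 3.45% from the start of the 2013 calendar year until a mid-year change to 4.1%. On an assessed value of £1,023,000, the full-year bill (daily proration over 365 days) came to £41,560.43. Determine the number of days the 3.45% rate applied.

21 days

Let d = days at the first rate; then 365 − d days at the second rate.
£1,023,000 × [3.45%·d + 4.1%·(365−d)] / 365 = £41,560.43
Solving gives d = 21, so the new rate took effect on January 22, 2013.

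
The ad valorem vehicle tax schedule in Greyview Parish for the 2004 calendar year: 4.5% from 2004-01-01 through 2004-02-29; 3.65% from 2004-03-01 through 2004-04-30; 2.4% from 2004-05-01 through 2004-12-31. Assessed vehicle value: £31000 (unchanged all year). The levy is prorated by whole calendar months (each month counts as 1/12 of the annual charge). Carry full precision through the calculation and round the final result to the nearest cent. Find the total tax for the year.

2004-01-01 to 2004-02-29: 2 months at 4.5% → £31000 × 4.5% × 2/12 = £232.5000
2004-03-01 to 2004-04-30: 2 months at 3.65% → £31000 × 3.65% × 2/12 = £188.5833
2004-05-01 to 2004-12-31: 8 months at 2.4% → £31000 × 2.4% × 8/12 = £496.0000
Total = £917.0833

£917.08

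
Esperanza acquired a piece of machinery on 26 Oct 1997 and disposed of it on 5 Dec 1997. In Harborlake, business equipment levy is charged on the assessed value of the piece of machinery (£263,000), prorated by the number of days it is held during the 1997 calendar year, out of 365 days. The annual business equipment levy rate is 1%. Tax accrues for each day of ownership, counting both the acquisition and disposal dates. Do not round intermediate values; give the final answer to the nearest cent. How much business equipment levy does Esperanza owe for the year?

£295.42

Days held (26 Oct – 5 Dec 1997): 41 out of 365
Tax = £263,000 × 1% × 41/365 = £295.4247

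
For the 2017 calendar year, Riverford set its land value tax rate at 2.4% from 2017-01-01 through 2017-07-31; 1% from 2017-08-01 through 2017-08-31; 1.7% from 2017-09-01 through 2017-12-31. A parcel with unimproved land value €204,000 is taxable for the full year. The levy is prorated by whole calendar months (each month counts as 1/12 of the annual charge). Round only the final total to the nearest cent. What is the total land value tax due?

2017-01-01 to 2017-07-31: 7 months at 2.4% → €204,000 × 2.4% × 7/12 = €2,856.0000
2017-08-01 to 2017-08-31: 1 month at 1% → €204,000 × 1% × 1/12 = €170.0000
2017-09-01 to 2017-12-31: 4 months at 1.7% → €204,000 × 1.7% × 4/12 = €1,156.0000
Total = €4,182.0000

€4,182.00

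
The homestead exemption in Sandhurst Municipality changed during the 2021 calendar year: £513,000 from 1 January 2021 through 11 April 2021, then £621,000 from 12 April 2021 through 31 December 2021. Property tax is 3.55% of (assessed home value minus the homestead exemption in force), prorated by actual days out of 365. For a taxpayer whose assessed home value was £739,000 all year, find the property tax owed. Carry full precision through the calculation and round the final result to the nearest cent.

£5,249.92

1 January – 11 April 2021: 101 days, exemption £513,000 → (£739,000 − £513,000) × 3.55% × 101/365 = £2,220.0630
12 April – 31 December 2021: 264 days, exemption £621,000 → (£739,000 − £621,000) × 3.55% × 264/365 = £3,029.8521
Total = £5,249.9151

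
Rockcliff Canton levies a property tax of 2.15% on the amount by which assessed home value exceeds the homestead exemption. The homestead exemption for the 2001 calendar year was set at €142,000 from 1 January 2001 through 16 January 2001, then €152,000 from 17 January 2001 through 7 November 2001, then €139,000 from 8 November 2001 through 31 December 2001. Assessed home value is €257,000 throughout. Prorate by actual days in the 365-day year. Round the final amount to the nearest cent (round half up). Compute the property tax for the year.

€2,308.28

1 January – 16 January 2001: 16 days, exemption €142,000 → (€257,000 − €142,000) × 2.15% × 16/365 = €108.3836
17 January – 7 November 2001: 295 days, exemption €152,000 → (€257,000 − €152,000) × 2.15% × 295/365 = €1,824.5548
8 November – 31 December 2001: 54 days, exemption €139,000 → (€257,000 − €139,000) × 2.15% × 54/365 = €375.3370
Total = €2,308.2753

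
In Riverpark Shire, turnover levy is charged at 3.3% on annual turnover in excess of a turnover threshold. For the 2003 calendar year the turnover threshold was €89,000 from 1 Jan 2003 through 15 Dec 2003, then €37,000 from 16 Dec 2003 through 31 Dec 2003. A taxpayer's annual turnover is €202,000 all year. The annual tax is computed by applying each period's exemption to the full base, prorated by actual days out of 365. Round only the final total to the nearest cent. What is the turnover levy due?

1 Jan – 15 Dec 2003: 349 days, exemption €89,000 → (€202,000 − €89,000) × 3.3% × 349/365 = €3,565.5370
16 Dec – 31 Dec 2003: 16 days, exemption €37,000 → (€202,000 − €37,000) × 3.3% × 16/365 = €238.6849
Total = €3,804.2219

€3,804.22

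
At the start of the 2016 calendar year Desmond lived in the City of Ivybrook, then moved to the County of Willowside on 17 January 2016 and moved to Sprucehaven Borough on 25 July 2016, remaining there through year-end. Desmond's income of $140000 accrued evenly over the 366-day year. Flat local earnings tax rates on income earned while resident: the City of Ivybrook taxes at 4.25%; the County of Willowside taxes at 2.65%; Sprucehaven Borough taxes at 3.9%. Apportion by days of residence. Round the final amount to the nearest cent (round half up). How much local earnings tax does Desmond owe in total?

$4572.95

The City of Ivybrook, 1 January – 16 January 2016: 16 days → $140000 × 4.25% × 16/366 = $260.1093
The County of Willowside, 17 January – 24 July 2016: 190 days → $140000 × 2.65% × 190/366 = $1925.9563
Sprucehaven Borough, 25 July – 31 December 2016: 160 days → $140000 × 3.9% × 160/366 = $2386.8852
Total = $4572.9508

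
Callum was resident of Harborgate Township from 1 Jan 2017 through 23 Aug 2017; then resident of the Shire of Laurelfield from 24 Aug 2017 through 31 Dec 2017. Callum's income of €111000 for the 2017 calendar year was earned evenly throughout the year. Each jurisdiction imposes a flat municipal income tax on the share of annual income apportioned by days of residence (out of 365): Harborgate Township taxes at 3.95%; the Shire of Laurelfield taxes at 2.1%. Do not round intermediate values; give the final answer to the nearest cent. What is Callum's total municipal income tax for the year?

Harborgate Township, 1 Jan – 23 Aug 2017: 235 days → €111000 × 3.95% × 235/365 = €2822.8973
The Shire of Laurelfield, 24 Aug – 31 Dec 2017: 130 days → €111000 × 2.1% × 130/365 = €830.2192
Total = €3653.1164

€3653.12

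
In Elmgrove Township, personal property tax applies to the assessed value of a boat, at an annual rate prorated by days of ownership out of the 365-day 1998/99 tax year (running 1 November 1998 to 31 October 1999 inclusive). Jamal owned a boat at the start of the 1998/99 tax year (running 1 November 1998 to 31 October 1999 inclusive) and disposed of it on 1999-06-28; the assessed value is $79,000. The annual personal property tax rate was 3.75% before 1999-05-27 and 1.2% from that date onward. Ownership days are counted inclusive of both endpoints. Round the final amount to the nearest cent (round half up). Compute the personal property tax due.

1998-11-01 to 1999-05-26: 207 days at 3.75% → $79,000 × 3.75% × 207/365 = $1,680.1027
1999-05-27 to 1999-06-28: 33 days at 1.2% → $79,000 × 1.2% × 33/365 = $85.7096
Total = $1,765.8123

$1,765.81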